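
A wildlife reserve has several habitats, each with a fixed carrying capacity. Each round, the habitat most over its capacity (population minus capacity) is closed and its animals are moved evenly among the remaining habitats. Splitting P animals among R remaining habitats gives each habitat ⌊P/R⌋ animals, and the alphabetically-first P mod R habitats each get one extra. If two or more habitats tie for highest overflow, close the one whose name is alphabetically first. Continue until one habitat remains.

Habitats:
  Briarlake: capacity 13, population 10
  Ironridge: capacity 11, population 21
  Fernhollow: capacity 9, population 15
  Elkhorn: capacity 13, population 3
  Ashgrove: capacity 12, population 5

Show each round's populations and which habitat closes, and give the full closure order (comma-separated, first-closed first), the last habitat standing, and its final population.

Closure order: Ironridge, Fernhollow, Briarlake, Ashgrove
Last habitat: Elkhorn with 54 animals

Round 1: Ashgrove=5 Briarlake=10 Elkhorn=3 Fernhollow=15 Ironridge=21 → close Ironridge (overflow 10)
  21÷4 = 5 each, +1 to first 1
Round 2: Ashgrove=11 Briarlake=15 Elkhorn=8 Fernhollow=20 → close Fernhollow (overflow 11)
  20÷3 = 6 each, +1 to first 2
Round 3: Ashgrove=18 Briarlake=22 Elkhorn=14 → close Briarlake (overflow 9)
  22÷2 = 11 each, +1 to first 0
Round 4: Ashgrove=29 Elkhorn=25 → close Ashgrove (overflow 17)
  29÷1 = 29 each, +1 to first 0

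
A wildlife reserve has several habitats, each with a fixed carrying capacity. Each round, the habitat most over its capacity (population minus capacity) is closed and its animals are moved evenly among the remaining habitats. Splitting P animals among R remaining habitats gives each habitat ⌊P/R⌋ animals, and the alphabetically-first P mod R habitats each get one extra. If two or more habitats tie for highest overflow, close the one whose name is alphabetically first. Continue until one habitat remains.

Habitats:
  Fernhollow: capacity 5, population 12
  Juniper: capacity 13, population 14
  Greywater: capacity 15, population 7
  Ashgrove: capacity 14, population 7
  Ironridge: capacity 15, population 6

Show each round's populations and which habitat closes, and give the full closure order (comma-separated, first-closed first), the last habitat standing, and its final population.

Closure order: Fernhollow, Juniper, Ashgrove, Greywater
Last habitat: Ironridge with 46 animals

Round 1: Ashgrove=7 Fernhollow=12 Greywater=7 Ironridge=6 Juniper=14 → close Fernhollow (overflow 7)
  12÷4 = 3 each, +1 to first 0
Round 2: Ashgrove=10 Greywater=10 Ironridge=9 Juniper=17 → close Juniper (overflow 4)
  17÷3 = 5 each, +1 to first 2
Round 3: Ashgrove=16 Greywater=16 Ironridge=14 → close Ashgrove (overflow 2)
  16÷2 = 8 each, +1 to first 0
Round 4: Greywater=24 Ironridge=22 → close Greywater (overflow 9)
  24÷1 = 24 each, +1 to first 0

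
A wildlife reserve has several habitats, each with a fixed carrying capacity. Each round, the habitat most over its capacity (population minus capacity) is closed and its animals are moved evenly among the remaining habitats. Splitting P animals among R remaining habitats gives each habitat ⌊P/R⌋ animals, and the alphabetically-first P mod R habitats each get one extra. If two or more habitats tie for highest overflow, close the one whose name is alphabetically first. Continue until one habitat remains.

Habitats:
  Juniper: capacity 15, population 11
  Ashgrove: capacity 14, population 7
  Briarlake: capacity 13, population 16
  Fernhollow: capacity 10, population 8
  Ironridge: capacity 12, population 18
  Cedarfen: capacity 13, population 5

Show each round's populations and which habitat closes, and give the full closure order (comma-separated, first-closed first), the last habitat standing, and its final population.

Round 1: Ashgrove=7 Briarlake=16 Cedarfen=5 Fernhollow=8 Ironridge=18 Juniper=11 → close Ironridge (overflow 6)
  18÷5 = 3 each, +1 to first 3
Round 2: Ashgrove=11 Briarlake=20 Cedarfen=9 Fernhollow=11 Juniper=14 → close Briarlake (overflow 7)
  20÷4 = 5 each, +1 to first 0
Round 3: Ashgrove=16 Cedarfen=14 Fernhollow=16 Juniper=19 → close Fernhollow (overflow 6)
  16÷3 = 5 each, +1 to first 1
Round 4: Ashgrove=22 Cedarfen=19 Juniper=24 → close Juniper (overflow 9)
  24÷2 = 12 each, +1 to first 0
Round 5: Ashgrove=34 Cedarfen=31 → close Ashgrove (overflow 20)
  34÷1 = 34 each, +1 to first 0

Closure order: Ironridge, Briarlake, Fernhollow, Juniper, Ashgrove
Last habitat: Cedarfen with 65 animals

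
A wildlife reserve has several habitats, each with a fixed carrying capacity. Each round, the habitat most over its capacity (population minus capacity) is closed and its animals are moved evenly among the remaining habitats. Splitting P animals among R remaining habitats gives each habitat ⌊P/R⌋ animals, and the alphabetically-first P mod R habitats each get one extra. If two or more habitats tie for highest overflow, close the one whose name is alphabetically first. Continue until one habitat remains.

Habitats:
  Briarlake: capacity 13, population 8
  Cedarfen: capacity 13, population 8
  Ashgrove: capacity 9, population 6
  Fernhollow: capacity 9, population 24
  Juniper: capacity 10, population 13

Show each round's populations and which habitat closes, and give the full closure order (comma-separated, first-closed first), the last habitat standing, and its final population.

Round 1: Ashgrove=6 Briarlake=8 Cedarfen=8 Fernhollow=24 Juniper=13 → close Fernhollow (overflow 15)
  24÷4 = 6 each, +1 to first 0
Round 2: Ashgrove=12 Briarlake=14 Cedarfen=14 Juniper=19 → close Juniper (overflow 9)
  19÷3 = 6 each, +1 to first 1
Round 3: Ashgrove=19 Briarlake=20 Cedarfen=20 → close Ashgrove (overflow 10)
  19÷2 = 9 each, +1 to first 1
Round 4: Briarlake=30 Cedarfen=29 → close Briarlake (overflow 17)
  30÷1 = 30 each, +1 to first 0

Closure order: Fernhollow, Juniper, Ashgrove, Briarlake
Last habitat: Cedarfen with 59 animals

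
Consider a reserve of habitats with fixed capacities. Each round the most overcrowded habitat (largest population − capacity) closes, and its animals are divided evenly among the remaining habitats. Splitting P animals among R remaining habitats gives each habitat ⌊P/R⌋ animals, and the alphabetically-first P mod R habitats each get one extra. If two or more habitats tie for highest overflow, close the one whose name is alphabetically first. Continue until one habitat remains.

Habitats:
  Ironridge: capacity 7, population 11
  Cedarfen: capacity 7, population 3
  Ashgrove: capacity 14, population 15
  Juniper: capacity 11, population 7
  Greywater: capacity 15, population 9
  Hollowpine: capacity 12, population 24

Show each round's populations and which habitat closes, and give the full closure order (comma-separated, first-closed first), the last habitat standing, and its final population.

Closure order: Hollowpine, Ironridge, Ashgrove, Cedarfen, Juniper
Last habitat: Greywater with 69 animals

Round 1: Ashgrove=15 Cedarfen=3 Greywater=9 Hollowpine=24 Ironridge=11 Juniper=7 → close Hollowpine (overflow 12)
  24÷5 = 4 each, +1 to first 4
Round 2: Ashgrove=20 Cedarfen=8 Greywater=14 Ironridge=16 Juniper=11 → close Ironridge (overflow 9)
  16÷4 = 4 each, +1 to first 0
Round 3: Ashgrove=24 Cedarfen=12 Greywater=18 Juniper=15 → close Ashgrove (overflow 10)
  24÷3 = 8 each, +1 to first 0
Round 4: Cedarfen=20 Greywater=26 Juniper=23 → close Cedarfen (overflow 13)
  20÷2 = 10 each, +1 to first 0
Round 5: Greywater=36 Juniper=33 → close Juniper (overflow 22)
  33÷1 = 33 each, +1 to first 0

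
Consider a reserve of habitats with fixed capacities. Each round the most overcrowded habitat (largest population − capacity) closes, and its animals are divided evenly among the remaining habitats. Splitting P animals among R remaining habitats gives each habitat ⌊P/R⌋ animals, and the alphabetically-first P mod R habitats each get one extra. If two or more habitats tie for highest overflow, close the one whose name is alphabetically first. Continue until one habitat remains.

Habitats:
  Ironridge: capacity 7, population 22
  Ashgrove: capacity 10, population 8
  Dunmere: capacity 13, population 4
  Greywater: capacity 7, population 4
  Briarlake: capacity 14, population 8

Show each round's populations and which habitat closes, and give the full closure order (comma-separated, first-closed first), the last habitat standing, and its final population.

Closure order: Ironridge, Ashgrove, Greywater, Briarlake
Last habitat: Dunmere with 46 animals

Round 1: Ashgrove=8 Briarlake=8 Dunmere=4 Greywater=4 Ironridge=22 → close Ironridge (overflow 15)
  22÷4 = 5 each, +1 to first 2
Round 2: Ashgrove=14 Briarlake=14 Dunmere=9 Greywater=9 → close Ashgrove (overflow 4)
  14÷3 = 4 each, +1 to first 2
Round 3: Briarlake=19 Dunmere=14 Greywater=13 → close Greywater (overflow 6)
  13÷2 = 6 each, +1 to first 1
Round 4: Briarlake=26 Dunmere=20 → close Briarlake (overflow 12)
  26÷1 = 26 each, +1 to first 0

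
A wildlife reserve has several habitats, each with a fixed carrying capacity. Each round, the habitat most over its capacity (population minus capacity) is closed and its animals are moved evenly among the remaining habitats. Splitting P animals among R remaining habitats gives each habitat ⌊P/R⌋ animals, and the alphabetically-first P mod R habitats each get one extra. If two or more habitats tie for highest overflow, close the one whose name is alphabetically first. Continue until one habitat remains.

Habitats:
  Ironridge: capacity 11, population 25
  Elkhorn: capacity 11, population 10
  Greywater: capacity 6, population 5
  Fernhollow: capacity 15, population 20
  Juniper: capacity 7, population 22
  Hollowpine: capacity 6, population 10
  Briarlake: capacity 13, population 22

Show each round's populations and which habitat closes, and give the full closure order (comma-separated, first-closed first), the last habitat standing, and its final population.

Closure order: Juniper, Ironridge, Briarlake, Fernhollow, Hollowpine, Elkhorn
Last habitat: Greywater with 114 animals

Round 1: Briarlake=22 Elkhorn=10 Fernhollow=20 Greywater=5 Hollowpine=10 Ironridge=25 Juniper=22 → close Juniper (overflow 15)
  22÷6 = 3 each, +1 to first 4
Round 2: Briarlake=26 Elkhorn=14 Fernhollow=24 Greywater=9 Hollowpine=13 Ironridge=28 → close Ironridge (overflow 17)
  28÷5 = 5 each, +1 to first 3
Round 3: Briarlake=32 Elkhorn=20 Fernhollow=30 Greywater=14 Hollowpine=18 → close Briarlake (overflow 19)
  32÷4 = 8 each, +1 to first 0
Round 4: Elkhorn=28 Fernhollow=38 Greywater=22 Hollowpine=26 → close Fernhollow (overflow 23)
  38÷3 = 12 each, +1 to first 2
Round 5: Elkhorn=41 Greywater=35 Hollowpine=38 → close Hollowpine (overflow 32)
  38÷2 = 19 each, +1 to first 0
Round 6: Elkhorn=60 Greywater=54 → close Elkhorn (overflow 49)
  60÷1 = 60 each, +1 to first 0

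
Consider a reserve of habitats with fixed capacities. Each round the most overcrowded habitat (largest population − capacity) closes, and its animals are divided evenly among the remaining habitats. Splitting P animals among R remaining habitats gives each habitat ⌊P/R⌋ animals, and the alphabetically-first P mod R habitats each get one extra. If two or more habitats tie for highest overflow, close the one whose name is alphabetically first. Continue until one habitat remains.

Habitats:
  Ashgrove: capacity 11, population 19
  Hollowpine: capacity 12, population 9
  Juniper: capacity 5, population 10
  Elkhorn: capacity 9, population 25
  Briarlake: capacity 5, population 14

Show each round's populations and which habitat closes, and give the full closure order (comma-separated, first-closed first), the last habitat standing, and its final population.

Closure order: Elkhorn, Ashgrove, Briarlake, Juniper
Last habitat: Hollowpine with 77 animals

Round 1: Ashgrove=19 Briarlake=14 Elkhorn=25 Hollowpine=9 Juniper=10 → close Elkhorn (overflow 16)
  25÷4 = 6 each, +1 to first 1
Round 2: Ashgrove=26 Briarlake=20 Hollowpine=15 Juniper=16 → close Ashgrove (overflow 15)
  26÷3 = 8 each, +1 to first 2
Round 3: Briarlake=29 Hollowpine=24 Juniper=24 → close Briarlake (overflow 24)
  29÷2 = 14 each, +1 to first 1
Round 4: Hollowpine=39 Juniper=38 → close Juniper (overflow 33)
  38÷1 = 38 each, +1 to first 0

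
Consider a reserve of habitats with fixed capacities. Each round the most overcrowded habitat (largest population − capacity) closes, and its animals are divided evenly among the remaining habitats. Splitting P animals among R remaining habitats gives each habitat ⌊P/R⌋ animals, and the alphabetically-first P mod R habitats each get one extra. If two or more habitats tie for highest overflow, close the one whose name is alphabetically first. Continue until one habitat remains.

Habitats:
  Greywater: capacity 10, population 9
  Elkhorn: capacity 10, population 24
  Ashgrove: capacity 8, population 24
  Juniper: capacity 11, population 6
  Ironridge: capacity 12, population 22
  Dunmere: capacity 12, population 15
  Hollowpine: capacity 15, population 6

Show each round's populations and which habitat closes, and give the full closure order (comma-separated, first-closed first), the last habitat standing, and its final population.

Closure order: Ashgrove, Elkhorn, Ironridge, Dunmere, Greywater, Juniper
Last habitat: Hollowpine with 106 animals

Round 1: Ashgrove=24 Dunmere=15 Elkhorn=24 Greywater=9 Hollowpine=6 Ironridge=22 Juniper=6 → close Ashgrove (overflow 16)
  24÷6 = 4 each, +1 to first 0
Round 2: Dunmere=19 Elkhorn=28 Greywater=13 Hollowpine=10 Ironridge=26 Juniper=10 → close Elkhorn (overflow 18)
  28÷5 = 5 each, +1 to first 3
Round 3: Dunmere=25 Greywater=19 Hollowpine=16 Ironridge=31 Juniper=15 → close Ironridge (overflow 19)
  31÷4 = 7 each, +1 to first 3
Round 4: Dunmere=33 Greywater=27 Hollowpine=24 Juniper=22 → close Dunmere (overflow 21)
  33÷3 = 11 each, +1 to first 0
Round 5: Greywater=38 Hollowpine=35 Juniper=33 → close Greywater (overflow 28)
  38÷2 = 19 each, +1 to first 0
Round 6: Hollowpine=54 Juniper=52 → close Juniper (overflow 41)
  52÷1 = 52 each, +1 to first 0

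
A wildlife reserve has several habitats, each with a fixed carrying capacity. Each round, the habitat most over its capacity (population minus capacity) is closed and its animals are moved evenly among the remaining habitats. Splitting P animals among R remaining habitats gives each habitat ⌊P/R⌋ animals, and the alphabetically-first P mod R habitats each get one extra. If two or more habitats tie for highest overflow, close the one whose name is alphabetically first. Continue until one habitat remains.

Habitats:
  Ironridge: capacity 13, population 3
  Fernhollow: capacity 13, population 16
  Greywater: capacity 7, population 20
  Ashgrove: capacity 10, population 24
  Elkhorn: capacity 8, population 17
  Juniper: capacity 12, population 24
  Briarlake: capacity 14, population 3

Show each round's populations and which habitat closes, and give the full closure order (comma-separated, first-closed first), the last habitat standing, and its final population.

Round 1: Ashgrove=24 Briarlake=3 Elkhorn=17 Fernhollow=16 Greywater=20 Ironridge=3 Juniper=24 → close Ashgrove (overflow 14)
  24÷6 = 4 each, +1 to first 0
Round 2: Briarlake=7 Elkhorn=21 Fernhollow=20 Greywater=24 Ironridge=7 Juniper=28 → close Greywater (overflow 17)
  24÷5 = 4 each, +1 to first 4
Round 3: Briarlake=12 Elkhorn=26 Fernhollow=25 Ironridge=12 Juniper=32 → close Juniper (overflow 20)
  32÷4 = 8 each, +1 to first 0
Round 4: Briarlake=20 Elkhorn=34 Fernhollow=33 Ironridge=20 → close Elkhorn (overflow 26)
  34÷3 = 11 each, +1 to first 1
Round 5: Briarlake=32 Fernhollow=44 Ironridge=31 → close Fernhollow (overflow 31)
  44÷2 = 22 each, +1 to first 0
Round 6: Briarlake=54 Ironridge=53 → close Briarlake (overflow 40)
  54÷1 = 54 each, +1 to first 0

Closure order: Ashgrove, Greywater, Juniper, Elkhorn, Fernhollow, Briarlake
Last habitat: Ironridge with 107 animals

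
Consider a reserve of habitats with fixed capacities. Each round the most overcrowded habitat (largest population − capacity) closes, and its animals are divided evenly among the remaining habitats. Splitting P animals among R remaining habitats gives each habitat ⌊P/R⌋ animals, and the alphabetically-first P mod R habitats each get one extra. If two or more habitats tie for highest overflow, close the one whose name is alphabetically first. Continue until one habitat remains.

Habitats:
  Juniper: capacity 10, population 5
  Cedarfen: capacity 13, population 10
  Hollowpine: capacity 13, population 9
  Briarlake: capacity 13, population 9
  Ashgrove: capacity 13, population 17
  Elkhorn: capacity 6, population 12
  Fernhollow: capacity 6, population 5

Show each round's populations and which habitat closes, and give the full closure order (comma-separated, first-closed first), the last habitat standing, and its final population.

Round 1: Ashgrove=17 Briarlake=9 Cedarfen=10 Elkhorn=12 Fernhollow=5 Hollowpine=9 Juniper=5 → close Elkhorn (overflow 6)
  12÷6 = 2 each, +1 to first 0
Round 2: Ashgrove=19 Briarlake=11 Cedarfen=12 Fernhollow=7 Hollowpine=11 Juniper=7 → close Ashgrove (overflow 6)
  19÷5 = 3 each, +1 to first 4
Round 3: Briarlake=15 Cedarfen=16 Fernhollow=11 Hollowpine=15 Juniper=10 → close Fernhollow (overflow 5)
  11÷4 = 2 each, +1 to first 3
Round 4: Briarlake=18 Cedarfen=19 Hollowpine=18 Juniper=12 → close Cedarfen (overflow 6)
  19÷3 = 6 each, +1 to first 1
Round 5: Briarlake=25 Hollowpine=24 Juniper=18 → close Briarlake (overflow 12)
  25÷2 = 12 each, +1 to first 1
Round 6: Hollowpine=37 Juniper=30 → close Hollowpine (overflow 24)
  37÷1 = 37 each, +1 to first 0

Closure order: Elkhorn, Ashgrove, Fernhollow, Cedarfen, Briarlake, Hollowpine
Last habitat: Juniper with 67 animals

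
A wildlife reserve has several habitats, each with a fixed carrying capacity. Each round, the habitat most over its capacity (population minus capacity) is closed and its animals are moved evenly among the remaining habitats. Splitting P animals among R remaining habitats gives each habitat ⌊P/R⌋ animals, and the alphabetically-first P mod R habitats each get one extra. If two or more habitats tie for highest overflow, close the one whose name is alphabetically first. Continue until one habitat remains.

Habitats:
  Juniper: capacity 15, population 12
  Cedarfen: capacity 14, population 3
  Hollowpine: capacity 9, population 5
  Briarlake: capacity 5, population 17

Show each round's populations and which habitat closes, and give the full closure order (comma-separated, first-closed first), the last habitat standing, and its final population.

Round 1: Briarlake=17 Cedarfen=3 Hollowpine=5 Juniper=12 → close Briarlake (overflow 12)
  17÷3 = 5 each, +1 to first 2
Round 2: Cedarfen=9 Hollowpine=11 Juniper=17 → close Hollowpine (overflow 2)
  11÷2 = 5 each, +1 to first 1
Round 3: Cedarfen=15 Juniper=22 → close Juniper (overflow 7)
  22÷1 = 22 each, +1 to first 0

Closure order: Briarlake, Hollowpine, Juniper
Last habitat: Cedarfen with 37 animals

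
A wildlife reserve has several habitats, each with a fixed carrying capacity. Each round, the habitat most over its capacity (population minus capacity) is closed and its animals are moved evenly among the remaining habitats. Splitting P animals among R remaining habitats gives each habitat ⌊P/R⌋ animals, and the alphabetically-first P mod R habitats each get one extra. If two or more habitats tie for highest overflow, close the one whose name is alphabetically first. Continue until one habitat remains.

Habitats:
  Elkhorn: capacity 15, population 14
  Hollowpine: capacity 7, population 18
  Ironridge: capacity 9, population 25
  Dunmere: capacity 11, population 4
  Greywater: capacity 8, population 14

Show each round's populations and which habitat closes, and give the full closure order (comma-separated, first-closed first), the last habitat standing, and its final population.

Round 1: Dunmere=4 Elkhorn=14 Greywater=14 Hollowpine=18 Ironridge=25 → close Ironridge (overflow 16)
  25÷4 = 6 each, +1 to first 1
Round 2: Dunmere=11 Elkhorn=20 Greywater=20 Hollowpine=24 → close Hollowpine (overflow 17)
  24÷3 = 8 each, +1 to first 0
Round 3: Dunmere=19 Elkhorn=28 Greywater=28 → close Greywater (overflow 20)
  28÷2 = 14 each, +1 to first 0
Round 4: Dunmere=33 Elkhorn=42 → close Elkhorn (overflow 27)
  42÷1 = 42 each, +1 to first 0

Closure order: Ironridge, Hollowpine, Greywater, Elkhorn
Last habitat: Dunmere with 75 animals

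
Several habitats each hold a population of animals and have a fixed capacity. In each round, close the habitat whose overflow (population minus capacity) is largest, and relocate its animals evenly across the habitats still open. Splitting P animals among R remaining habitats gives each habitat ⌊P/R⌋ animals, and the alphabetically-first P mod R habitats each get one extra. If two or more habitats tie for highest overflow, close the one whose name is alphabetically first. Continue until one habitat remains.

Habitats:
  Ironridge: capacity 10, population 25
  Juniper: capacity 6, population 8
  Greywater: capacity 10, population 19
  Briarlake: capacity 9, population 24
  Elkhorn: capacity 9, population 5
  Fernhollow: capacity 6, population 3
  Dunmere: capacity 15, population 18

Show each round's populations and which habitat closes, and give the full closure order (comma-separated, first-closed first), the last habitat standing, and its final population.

Closure order: Briarlake, Ironridge, Greywater, Dunmere, Juniper, Fernhollow
Last habitat: Elkhorn with 102 animals

Round 1: Briarlake=24 Dunmere=18 Elkhorn=5 Fernhollow=3 Greywater=19 Ironridge=25 Juniper=8 → close Briarlake (overflow 15)
  24÷6 = 4 each, +1 to first 0
Round 2: Dunmere=22 Elkhorn=9 Fernhollow=7 Greywater=23 Ironridge=29 Juniper=12 → close Ironridge (overflow 19)
  29÷5 = 5 each, +1 to first 4
Round 3: Dunmere=28 Elkhorn=15 Fernhollow=13 Greywater=29 Juniper=17 → close Greywater (overflow 19)
  29÷4 = 7 each, +1 to first 1
Round 4: Dunmere=36 Elkhorn=22 Fernhollow=20 Juniper=24 → close Dunmere (overflow 21)
  36÷3 = 12 each, +1 to first 0
Round 5: Elkhorn=34 Fernhollow=32 Juniper=36 → close Juniper (overflow 30)
  36÷2 = 18 each, +1 to first 0
Round 6: Elkhorn=52 Fernhollow=50 → close Fernhollow (overflow 44)
  50÷1 = 50 each, +1 to first 0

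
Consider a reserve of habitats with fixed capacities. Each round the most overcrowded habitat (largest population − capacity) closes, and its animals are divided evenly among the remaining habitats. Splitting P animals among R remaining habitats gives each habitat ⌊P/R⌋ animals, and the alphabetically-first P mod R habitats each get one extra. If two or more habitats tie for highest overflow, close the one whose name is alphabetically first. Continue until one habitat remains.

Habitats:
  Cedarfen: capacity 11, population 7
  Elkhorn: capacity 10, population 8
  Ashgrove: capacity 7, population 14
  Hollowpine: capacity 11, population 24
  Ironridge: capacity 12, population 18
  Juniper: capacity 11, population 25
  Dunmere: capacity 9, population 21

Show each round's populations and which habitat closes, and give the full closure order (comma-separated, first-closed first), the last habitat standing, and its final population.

Closure order: Juniper, Hollowpine, Dunmere, Ashgrove, Ironridge, Cedarfen
Last habitat: Elkhorn with 117 animals

Round 1: Ashgrove=14 Cedarfen=7 Dunmere=21 Elkhorn=8 Hollowpine=24 Ironridge=18 Juniper=25 → close Juniper (overflow 14)
  25÷6 = 4 each, +1 to first 1
Round 2: Ashgrove=19 Cedarfen=11 Dunmere=25 Elkhorn=12 Hollowpine=28 Ironridge=22 → close Hollowpine (overflow 17)
  28÷5 = 5 each, +1 to first 3
Round 3: Ashgrove=25 Cedarfen=17 Dunmere=31 Elkhorn=17 Ironridge=27 → close Dunmere (overflow 22)
  31÷4 = 7 each, +1 to first 3
Round 4: Ashgrove=33 Cedarfen=25 Elkhorn=25 Ironridge=34 → close Ashgrove (overflow 26)
  33÷3 = 11 each, +1 to first 0
Round 5: Cedarfen=36 Elkhorn=36 Ironridge=45 → close Ironridge (overflow 33)
  45÷2 = 22 each, +1 to first 1
Round 6: Cedarfen=59 Elkhorn=58 → close Cedarfen (overflow 48)
  59÷1 = 59 each, +1 to first 0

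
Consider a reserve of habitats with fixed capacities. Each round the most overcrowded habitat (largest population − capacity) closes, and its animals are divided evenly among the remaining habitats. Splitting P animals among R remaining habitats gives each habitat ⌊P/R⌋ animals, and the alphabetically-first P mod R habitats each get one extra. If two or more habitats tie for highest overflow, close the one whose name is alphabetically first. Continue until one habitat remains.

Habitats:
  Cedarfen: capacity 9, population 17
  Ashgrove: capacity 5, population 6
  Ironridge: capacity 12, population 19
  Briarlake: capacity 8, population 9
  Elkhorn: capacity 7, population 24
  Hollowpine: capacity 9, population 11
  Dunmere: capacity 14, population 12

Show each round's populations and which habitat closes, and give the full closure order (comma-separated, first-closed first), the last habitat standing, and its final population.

Closure order: Elkhorn, Cedarfen, Ironridge, Ashgrove, Briarlake, Hollowpine
Last habitat: Dunmere with 98 animals

Round 1: Ashgrove=6 Briarlake=9 Cedarfen=17 Dunmere=12 Elkhorn=24 Hollowpine=11 Ironridge=19 → close Elkhorn (overflow 17)
  24÷6 = 4 each, +1 to first 0
Round 2: Ashgrove=10 Briarlake=13 Cedarfen=21 Dunmere=16 Hollowpine=15 Ironridge=23 → close Cedarfen (overflow 12)
  21÷5 = 4 each, +1 to first 1
Round 3: Ashgrove=15 Briarlake=17 Dunmere=20 Hollowpine=19 Ironridge=27 → close Ironridge (overflow 15)
  27÷4 = 6 each, +1 to first 3
Round 4: Ashgrove=22 Briarlake=24 Dunmere=27 Hollowpine=25 → close Ashgrove (overflow 17)
  22÷3 = 7 each, +1 to first 1
Round 5: Briarlake=32 Dunmere=34 Hollowpine=32 → close Briarlake (overflow 24)
  32÷2 = 16 each, +1 to first 0
Round 6: Dunmere=50 Hollowpine=48 → close Hollowpine (overflow 39)
  48÷1 = 48 each, +1 to first 0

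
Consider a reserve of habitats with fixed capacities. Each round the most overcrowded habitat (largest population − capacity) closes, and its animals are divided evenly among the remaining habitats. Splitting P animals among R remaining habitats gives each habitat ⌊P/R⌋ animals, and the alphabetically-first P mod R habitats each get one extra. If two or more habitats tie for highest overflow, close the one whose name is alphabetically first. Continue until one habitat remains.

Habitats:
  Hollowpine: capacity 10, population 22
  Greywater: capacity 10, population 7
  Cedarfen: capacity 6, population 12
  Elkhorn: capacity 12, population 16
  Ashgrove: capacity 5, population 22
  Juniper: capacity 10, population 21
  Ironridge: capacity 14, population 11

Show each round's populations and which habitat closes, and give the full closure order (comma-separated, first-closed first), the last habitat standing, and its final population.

Round 1: Ashgrove=22 Cedarfen=12 Elkhorn=16 Greywater=7 Hollowpine=22 Ironridge=11 Juniper=21 → close Ashgrove (overflow 17)
  22÷6 = 3 each, +1 to first 4
Round 2: Cedarfen=16 Elkhorn=20 Greywater=11 Hollowpine=26 Ironridge=14 Juniper=24 → close Hollowpine (overflow 16)
  26÷5 = 5 each, +1 to first 1
Round 3: Cedarfen=22 Elkhorn=25 Greywater=16 Ironridge=19 Juniper=29 → close Juniper (overflow 19)
  29÷4 = 7 each, +1 to first 1
Round 4: Cedarfen=30 Elkhorn=32 Greywater=23 Ironridge=26 → close Cedarfen (overflow 24)
  30÷3 = 10 each, +1 to first 0
Round 5: Elkhorn=42 Greywater=33 Ironridge=36 → close Elkhorn (overflow 30)
  42÷2 = 21 each, +1 to first 0
Round 6: Greywater=54 Ironridge=57 → close Greywater (overflow 44)
  54÷1 = 54 each, +1 to first 0

Closure order: Ashgrove, Hollowpine, Juniper, Cedarfen, Elkhorn, Greywater
Last habitat: Ironridge with 111 animals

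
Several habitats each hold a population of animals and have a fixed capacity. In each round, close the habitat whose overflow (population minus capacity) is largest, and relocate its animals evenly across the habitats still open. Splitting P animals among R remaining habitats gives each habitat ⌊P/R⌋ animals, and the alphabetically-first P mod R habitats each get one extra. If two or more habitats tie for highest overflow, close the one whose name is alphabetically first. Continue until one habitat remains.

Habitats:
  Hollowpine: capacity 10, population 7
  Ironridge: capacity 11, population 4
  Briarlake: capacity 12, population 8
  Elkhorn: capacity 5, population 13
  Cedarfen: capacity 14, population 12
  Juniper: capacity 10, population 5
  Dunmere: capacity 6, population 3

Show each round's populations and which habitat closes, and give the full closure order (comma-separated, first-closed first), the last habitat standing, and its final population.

Round 1: Briarlake=8 Cedarfen=12 Dunmere=3 Elkhorn=13 Hollowpine=7 Ironridge=4 Juniper=5 → close Elkhorn (overflow 8)
  13÷6 = 2 each, +1 to first 1
Round 2: Briarlake=11 Cedarfen=14 Dunmere=5 Hollowpine=9 Ironridge=6 Juniper=7 → close Cedarfen (overflow 0)
  14÷5 = 2 each, +1 to first 4
Round 3: Briarlake=14 Dunmere=8 Hollowpine=12 Ironridge=9 Juniper=9 → close Briarlake (overflow 2)
  14÷4 = 3 each, +1 to first 2
Round 4: Dunmere=12 Hollowpine=16 Ironridge=12 Juniper=12 → close Dunmere (overflow 6)
  12÷3 = 4 each, +1 to first 0
Round 5: Hollowpine=20 Ironridge=16 Juniper=16 → close Hollowpine (overflow 10)
  20÷2 = 10 each, +1 to first 0
Round 6: Ironridge=26 Juniper=26 → close Juniper (overflow 16)
  26÷1 = 26 each, +1 to first 0

Closure order: Elkhorn, Cedarfen, Briarlake, Dunmere, Hollowpine, Juniper
Last habitat: Ironridge with 52 animals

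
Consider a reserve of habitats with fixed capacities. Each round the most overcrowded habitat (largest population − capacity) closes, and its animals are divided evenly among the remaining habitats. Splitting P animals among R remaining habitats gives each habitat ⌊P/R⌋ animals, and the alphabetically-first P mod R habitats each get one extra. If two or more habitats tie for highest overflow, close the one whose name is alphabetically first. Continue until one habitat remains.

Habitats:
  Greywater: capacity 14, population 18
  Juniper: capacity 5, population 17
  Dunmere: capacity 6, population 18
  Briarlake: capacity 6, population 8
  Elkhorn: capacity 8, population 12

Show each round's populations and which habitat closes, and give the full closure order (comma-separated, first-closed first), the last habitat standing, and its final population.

Round 1: Briarlake=8 Dunmere=18 Elkhorn=12 Greywater=18 Juniper=17 → close Dunmere (overflow 12)
  18÷4 = 4 each, +1 to first 2
Round 2: Briarlake=13 Elkhorn=17 Greywater=22 Juniper=21 → close Juniper (overflow 16)
  21÷3 = 7 each, +1 to first 0
Round 3: Briarlake=20 Elkhorn=24 Greywater=29 → close Elkhorn (overflow 16)
  24÷2 = 12 each, +1 to first 0
Round 4: Briarlake=32 Greywater=41 → close Greywater (overflow 27)
  41÷1 = 41 each, +1 to first 0

Closure order: Dunmere, Juniper, Elkhorn, Greywater
Last habitat: Briarlake with 73 animals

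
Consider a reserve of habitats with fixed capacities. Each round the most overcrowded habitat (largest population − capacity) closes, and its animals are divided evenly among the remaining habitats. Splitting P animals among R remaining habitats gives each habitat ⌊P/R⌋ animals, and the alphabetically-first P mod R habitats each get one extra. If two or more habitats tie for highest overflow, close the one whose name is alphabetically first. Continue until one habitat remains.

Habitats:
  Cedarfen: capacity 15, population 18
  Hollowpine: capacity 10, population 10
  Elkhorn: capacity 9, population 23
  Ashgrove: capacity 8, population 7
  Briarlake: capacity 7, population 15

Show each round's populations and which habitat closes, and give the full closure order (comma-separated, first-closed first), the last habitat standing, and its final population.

Round 1: Ashgrove=7 Briarlake=15 Cedarfen=18 Elkhorn=23 Hollowpine=10 → close Elkhorn (overflow 14)
  23÷4 = 5 each, +1 to first 3
Round 2: Ashgrove=13 Briarlake=21 Cedarfen=24 Hollowpine=15 → close Briarlake (overflow 14)
  21÷3 = 7 each, +1 to first 0
Round 3: Ashgrove=20 Cedarfen=31 Hollowpine=22 → close Cedarfen (overflow 16)
  31÷2 = 15 each, +1 to first 1
Round 4: Ashgrove=36 Hollowpine=37 → close Ashgrove (overflow 28)
  36÷1 = 36 each, +1 to first 0

Closure order: Elkhorn, Briarlake, Cedarfen, Ashgrove
Last habitat: Hollowpine with 73 animals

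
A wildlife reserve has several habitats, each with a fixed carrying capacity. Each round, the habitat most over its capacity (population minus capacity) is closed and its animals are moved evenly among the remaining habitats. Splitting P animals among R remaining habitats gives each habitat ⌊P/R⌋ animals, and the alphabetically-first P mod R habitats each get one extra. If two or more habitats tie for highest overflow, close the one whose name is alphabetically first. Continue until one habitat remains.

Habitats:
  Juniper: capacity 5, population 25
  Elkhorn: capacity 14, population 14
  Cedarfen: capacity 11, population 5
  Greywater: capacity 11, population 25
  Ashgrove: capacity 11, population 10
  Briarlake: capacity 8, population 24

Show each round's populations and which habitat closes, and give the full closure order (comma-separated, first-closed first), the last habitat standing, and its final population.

Round 1: Ashgrove=10 Briarlake=24 Cedarfen=5 Elkhorn=14 Greywater=25 Juniper=25 → close Juniper (overflow 20)
  25÷5 = 5 each, +1 to first 0
Round 2: Ashgrove=15 Briarlake=29 Cedarfen=10 Elkhorn=19 Greywater=30 → close Briarlake (overflow 21)
  29÷4 = 7 each, +1 to first 1
Round 3: Ashgrove=23 Cedarfen=17 Elkhorn=26 Greywater=37 → close Greywater (overflow 26)
  37÷3 = 12 each, +1 to first 1
Round 4: Ashgrove=36 Cedarfen=29 Elkhorn=38 → close Ashgrove (overflow 25)
  36÷2 = 18 each, +1 to first 0
Round 5: Cedarfen=47 Elkhorn=56 → close Elkhorn (overflow 42)
  56÷1 = 56 each, +1 to first 0

Closure order: Juniper, Briarlake, Greywater, Ashgrove, Elkhorn
Last habitat: Cedarfen with 103 animals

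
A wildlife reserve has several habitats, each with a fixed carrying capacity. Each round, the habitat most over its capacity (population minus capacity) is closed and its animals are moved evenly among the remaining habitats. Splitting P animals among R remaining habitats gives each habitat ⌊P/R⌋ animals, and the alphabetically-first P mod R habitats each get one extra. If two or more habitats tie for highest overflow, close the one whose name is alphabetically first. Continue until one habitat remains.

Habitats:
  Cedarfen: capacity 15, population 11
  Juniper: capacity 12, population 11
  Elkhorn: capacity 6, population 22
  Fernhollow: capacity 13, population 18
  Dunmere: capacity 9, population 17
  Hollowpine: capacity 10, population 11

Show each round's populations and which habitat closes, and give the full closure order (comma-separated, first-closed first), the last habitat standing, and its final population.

Round 1: Cedarfen=11 Dunmere=17 Elkhorn=22 Fernhollow=18 Hollowpine=11 Juniper=11 → close Elkhorn (overflow 16)
  22÷5 = 4 each, +1 to first 2
Round 2: Cedarfen=16 Dunmere=22 Fernhollow=22 Hollowpine=15 Juniper=15 → close Dunmere (overflow 13)
  22÷4 = 5 each, +1 to first 2
Round 3: Cedarfen=22 Fernhollow=28 Hollowpine=20 Juniper=20 → close Fernhollow (overflow 15)
  28÷3 = 9 each, +1 to first 1
Round 4: Cedarfen=32 Hollowpine=29 Juniper=29 → close Hollowpine (overflow 19)
  29÷2 = 14 each, +1 to first 1
Round 5: Cedarfen=47 Juniper=43 → close Cedarfen (overflow 32)
  47÷1 = 47 each, +1 to first 0

Closure order: Elkhorn, Dunmere, Fernhollow, Hollowpine, Cedarfen
Last habitat: Juniper with 90 animals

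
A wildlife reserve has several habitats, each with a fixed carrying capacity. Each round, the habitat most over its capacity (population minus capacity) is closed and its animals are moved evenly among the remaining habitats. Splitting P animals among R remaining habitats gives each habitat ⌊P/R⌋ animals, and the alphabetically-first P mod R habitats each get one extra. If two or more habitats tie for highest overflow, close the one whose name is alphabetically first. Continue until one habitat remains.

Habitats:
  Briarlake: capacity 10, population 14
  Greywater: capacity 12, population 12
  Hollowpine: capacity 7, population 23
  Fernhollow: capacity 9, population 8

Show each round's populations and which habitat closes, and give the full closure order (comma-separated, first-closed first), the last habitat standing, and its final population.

Round 1: Briarlake=14 Fernhollow=8 Greywater=12 Hollowpine=23 → close Hollowpine (overflow 16)
  23÷3 = 7 each, +1 to first 2
Round 2: Briarlake=22 Fernhollow=16 Greywater=19 → close Briarlake (overflow 12)
  22÷2 = 11 each, +1 to first 0
Round 3: Fernhollow=27 Greywater=30 → close Fernhollow (overflow 18)
  27÷1 = 27 each, +1 to first 0

Closure order: Hollowpine, Briarlake, Fernhollow
Last habitat: Greywater with 57 animals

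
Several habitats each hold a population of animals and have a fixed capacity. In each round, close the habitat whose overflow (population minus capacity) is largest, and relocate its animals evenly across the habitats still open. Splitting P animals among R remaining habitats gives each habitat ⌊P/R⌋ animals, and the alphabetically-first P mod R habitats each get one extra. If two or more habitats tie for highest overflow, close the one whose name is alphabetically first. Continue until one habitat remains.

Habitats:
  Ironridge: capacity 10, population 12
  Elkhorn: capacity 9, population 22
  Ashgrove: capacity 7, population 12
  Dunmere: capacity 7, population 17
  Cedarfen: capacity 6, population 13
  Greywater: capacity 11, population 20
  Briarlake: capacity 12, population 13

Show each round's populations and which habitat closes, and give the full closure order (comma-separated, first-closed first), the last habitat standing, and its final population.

Closure order: Elkhorn, Dunmere, Greywater, Cedarfen, Ashgrove, Briarlake
Last habitat: Ironridge with 109 animals

Round 1: Ashgrove=12 Briarlake=13 Cedarfen=13 Dunmere=17 Elkhorn=22 Greywater=20 Ironridge=12 → close Elkhorn (overflow 13)
  22÷6 = 3 each, +1 to first 4
Round 2: Ashgrove=16 Briarlake=17 Cedarfen=17 Dunmere=21 Greywater=23 Ironridge=15 → close Dunmere (overflow 14)
  21÷5 = 4 each, +1 to first 1
Round 3: Ashgrove=21 Briarlake=21 Cedarfen=21 Greywater=27 Ironridge=19 → close Greywater (overflow 16)
  27÷4 = 6 each, +1 to first 3
Round 4: Ashgrove=28 Briarlake=28 Cedarfen=28 Ironridge=25 → close Cedarfen (overflow 22)
  28÷3 = 9 each, +1 to first 1
Round 5: Ashgrove=38 Briarlake=37 Ironridge=34 → close Ashgrove (overflow 31)
  38÷2 = 19 each, +1 to first 0
Round 6: Briarlake=56 Ironridge=53 → close Briarlake (overflow 44)
  56÷1 = 56 each, +1 to first 0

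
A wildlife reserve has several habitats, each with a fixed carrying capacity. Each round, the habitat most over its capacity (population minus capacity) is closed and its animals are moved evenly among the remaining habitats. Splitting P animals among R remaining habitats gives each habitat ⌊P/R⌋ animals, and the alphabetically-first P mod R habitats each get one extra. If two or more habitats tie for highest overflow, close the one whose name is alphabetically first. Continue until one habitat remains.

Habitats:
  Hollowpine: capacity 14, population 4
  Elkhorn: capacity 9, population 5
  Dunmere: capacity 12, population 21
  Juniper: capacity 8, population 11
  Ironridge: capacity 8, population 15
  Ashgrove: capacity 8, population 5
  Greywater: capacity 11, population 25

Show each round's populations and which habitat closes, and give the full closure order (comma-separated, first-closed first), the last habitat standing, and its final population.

Closure order: Greywater, Dunmere, Ironridge, Juniper, Ashgrove, Elkhorn
Last habitat: Hollowpine with 86 animals

Round 1: Ashgrove=5 Dunmere=21 Elkhorn=5 Greywater=25 Hollowpine=4 Ironridge=15 Juniper=11 → close Greywater (overflow 14)
  25÷6 = 4 each, +1 to first 1
Round 2: Ashgrove=10 Dunmere=25 Elkhorn=9 Hollowpine=8 Ironridge=19 Juniper=15 → close Dunmere (overflow 13)
  25÷5 = 5 each, +1 to first 0
Round 3: Ashgrove=15 Elkhorn=14 Hollowpine=13 Ironridge=24 Juniper=20 → close Ironridge (overflow 16)
  24÷4 = 6 each, +1 to first 0
Round 4: Ashgrove=21 Elkhorn=20 Hollowpine=19 Juniper=26 → close Juniper (overflow 18)
  26÷3 = 8 each, +1 to first 2
Round 5: Ashgrove=30 Elkhorn=29 Hollowpine=27 → close Ashgrove (overflow 22)
  30÷2 = 15 each, +1 to first 0
Round 6: Elkhorn=44 Hollowpine=42 → close Elkhorn (overflow 35)
  44÷1 = 44 each, +1 to first 0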